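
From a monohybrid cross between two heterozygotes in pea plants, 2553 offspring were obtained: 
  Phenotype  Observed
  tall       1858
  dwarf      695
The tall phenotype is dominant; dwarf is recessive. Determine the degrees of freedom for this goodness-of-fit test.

For a monohybrid cross between heterozygotes with complete dominance, the expected phenotypic ratio is 3:1.
A goodness-of-fit test with 2 phenotype classes has df = 2 − 1 = 1.

1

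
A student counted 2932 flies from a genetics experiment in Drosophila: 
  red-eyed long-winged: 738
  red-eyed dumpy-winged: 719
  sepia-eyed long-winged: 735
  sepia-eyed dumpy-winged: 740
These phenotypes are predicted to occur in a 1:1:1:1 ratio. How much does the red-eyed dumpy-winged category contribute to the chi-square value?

Under the 1:1:1:1 hypothesis (Σ ratio = 4, N = 2932):
  red-eyed long-winged: 2932 × 1/4 = 733
  red-eyed dumpy-winged: 2932 × 1/4 = 733
  sepia-eyed long-winged: 2932 × 1/4 = 733
  sepia-eyed dumpy-winged: 2932 × 1/4 = 733
Contribution of red-eyed dumpy-winged: (719 − 733)² / 733 = 0.2674

0.267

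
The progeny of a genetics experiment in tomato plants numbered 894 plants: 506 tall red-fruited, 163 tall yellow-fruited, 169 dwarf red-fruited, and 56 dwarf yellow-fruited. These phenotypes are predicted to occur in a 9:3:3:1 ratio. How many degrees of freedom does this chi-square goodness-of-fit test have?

A goodness-of-fit test with 4 phenotype classes has df = 4 − 1 = 3.

3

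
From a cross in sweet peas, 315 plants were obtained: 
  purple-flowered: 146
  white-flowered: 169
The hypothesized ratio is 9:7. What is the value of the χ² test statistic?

12.547

Total ratio parts = 16. Expected numbers out of 315:
  purple-flowered: 315 × 9/16 = 177.1875
  white-flowered: 315 × 7/16 = 137.8125
χ² = Σ (O − E)² / E
  purple-flowered: (146 − 177.1875)² / 177.1875 = 5.4894
  white-flowered: (169 − 137.8125)² / 137.8125 = 7.0579
χ² = 5.4894 + 7.0579 = 12.5473 ≈ 12.547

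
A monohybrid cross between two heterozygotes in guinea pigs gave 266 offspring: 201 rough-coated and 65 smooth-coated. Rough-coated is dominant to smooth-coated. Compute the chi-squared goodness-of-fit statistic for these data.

For a monohybrid cross between heterozygotes with complete dominance, the expected phenotypic ratio is 3:1.
The 3:1 ratio has 4 parts, so with N = 266 the expected counts are:
  rough-coated: 266 × 3/4 = 199.5
  smooth-coated: 266 × 1/4 = 66.5
χ² = Σ (O − E)² / E
  rough-coated: (201 − 199.5)² / 199.5 = 0.0113
  smooth-coated: (65 − 66.5)² / 66.5 = 0.0338
χ² = 0.0113 + 0.0338 = 0.0451 ≈ 0.045

0.045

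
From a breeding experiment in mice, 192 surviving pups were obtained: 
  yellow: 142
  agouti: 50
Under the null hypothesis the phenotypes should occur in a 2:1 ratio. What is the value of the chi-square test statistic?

Expected counts for N = 192 under a 2:1 ratio (total parts = 3):
  yellow: 192 × 2/3 = 128
  agouti: 192 × 1/3 = 64
χ² = Σ (O − E)² / E
  yellow: (142 − 128)² / 128 = 1.5312
  agouti: (50 − 64)² / 64 = 3.0625
χ² = 1.5312 + 3.0625 = 4.5937 ≈ 4.594

4.594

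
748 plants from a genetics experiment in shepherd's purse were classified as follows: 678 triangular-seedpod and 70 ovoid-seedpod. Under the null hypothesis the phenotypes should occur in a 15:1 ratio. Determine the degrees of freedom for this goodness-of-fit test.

A goodness-of-fit test with 2 phenotype classes has df = 2 − 1 = 1.

1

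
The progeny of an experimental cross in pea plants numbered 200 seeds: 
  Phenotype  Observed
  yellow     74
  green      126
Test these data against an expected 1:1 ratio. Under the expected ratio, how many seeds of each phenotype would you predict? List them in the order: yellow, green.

100, 100

Under the 1:1 hypothesis (Σ ratio = 2, N = 200):
  yellow: 200 × 1/2 = 100
  green: 200 × 1/2 = 100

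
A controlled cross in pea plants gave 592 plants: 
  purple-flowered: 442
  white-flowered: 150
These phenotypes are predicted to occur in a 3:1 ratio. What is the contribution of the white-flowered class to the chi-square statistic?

0.027

Total ratio parts = 4. Expected numbers out of 592:
  purple-flowered: 592 × 3/4 = 444
  white-flowered: 592 × 1/4 = 148
Contribution of white-flowered: (150 − 148)² / 148 = 0.0270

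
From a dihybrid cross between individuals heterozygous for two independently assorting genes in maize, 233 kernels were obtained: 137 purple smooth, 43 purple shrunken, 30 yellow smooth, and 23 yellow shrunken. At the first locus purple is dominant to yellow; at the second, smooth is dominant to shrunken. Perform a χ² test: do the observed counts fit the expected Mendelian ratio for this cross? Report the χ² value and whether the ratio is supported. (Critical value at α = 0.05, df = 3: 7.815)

A dihybrid F₂ with independent assortment and complete dominance at both loci gives a 9:3:3:1 phenotypic ratio.
Under the 9:3:3:1 hypothesis (Σ ratio = 16, N = 233):
  purple smooth: 233 × 9/16 = 131.0625
  purple shrunken: 233 × 3/16 = 43.6875
  yellow smooth: 233 × 3/16 = 43.6875
  yellow shrunken: 233 × 1/16 = 14.5625
χ² = Σ (O − E)² / E
  purple smooth: (137 − 131.0625)² / 131.0625 = 0.2690
  purple shrunken: (43 − 43.6875)² / 43.6875 = 0.0108
  yellow smooth: (30 − 43.6875)² / 43.6875 = 4.2884
  yellow shrunken: (23 − 14.5625)² / 14.5625 = 4.8887
χ² = 0.2690 + 0.0108 + 4.2884 + 4.8887 = 9.4569 ≈ 9.457
Degrees of freedom = 4 − 1 = 3; critical value at α = 0.05 is 7.815.
Since 9.457 > 7.815, we reject the null hypothesis — the data do not fit the 9:3:3:1 ratio.

9.457; not consistent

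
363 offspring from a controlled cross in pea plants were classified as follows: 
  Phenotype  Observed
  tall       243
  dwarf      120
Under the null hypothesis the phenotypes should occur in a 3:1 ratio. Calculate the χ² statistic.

12.570

The 3:1 ratio has 4 parts, so with N = 363 the expected counts are:
  tall: 363 × 3/4 = 272.25
  dwarf: 363 × 1/4 = 90.75
χ² = Σ (O − E)² / E
  tall: (243 − 272.25)² / 272.25 = 3.1426
  dwarf: (120 − 90.75)² / 90.75 = 9.4277
χ² = 3.1426 + 9.4277 = 12.5703 ≈ 12.570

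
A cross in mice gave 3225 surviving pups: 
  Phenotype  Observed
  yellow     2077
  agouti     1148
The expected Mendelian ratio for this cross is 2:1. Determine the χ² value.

Expected counts for N = 3225 under a 2:1 ratio (total parts = 3):
  yellow: 3225 × 2/3 = 2150
  agouti: 3225 × 1/3 = 1075
χ² = Σ (O − E)² / E
  yellow: (2077 − 2150)² / 2150 = 2.4786
  agouti: (1148 − 1075)² / 1075 = 4.9572
χ² = 2.4786 + 4.9572 = 7.4358 ≈ 7.436

7.436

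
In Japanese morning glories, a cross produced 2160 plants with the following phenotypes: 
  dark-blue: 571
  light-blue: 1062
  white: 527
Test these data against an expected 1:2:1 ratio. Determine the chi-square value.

Under the 1:2:1 hypothesis (Σ ratio = 4, N = 2160):
  dark-blue: 2160 × 1/4 = 540
  light-blue: 2160 × 2/4 = 1080
  white: 2160 × 1/4 = 540
χ² = Σ (O − E)² / E
  dark-blue: (571 − 540)² / 540 = 1.7796
  light-blue: (1062 − 1080)² / 1080 = 0.3000
  white: (527 − 540)² / 540 = 0.3130
χ² = 1.7796 + 0.3000 + 0.3130 = 2.3926 ≈ 2.393

2.393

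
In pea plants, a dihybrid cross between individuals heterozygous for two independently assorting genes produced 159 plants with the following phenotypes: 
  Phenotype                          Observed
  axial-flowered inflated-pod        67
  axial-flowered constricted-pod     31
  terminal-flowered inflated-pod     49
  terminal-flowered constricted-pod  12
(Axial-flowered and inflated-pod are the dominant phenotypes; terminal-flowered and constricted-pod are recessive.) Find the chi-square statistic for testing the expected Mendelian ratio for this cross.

A dihybrid F₂ with independent assortment and complete dominance at both loci gives a 9:3:3:1 phenotypic ratio.
The 9:3:3:1 ratio has 16 parts, so with N = 159 the expected counts are:
  axial-flowered inflated-pod: 159 × 9/16 = 89.4375
  axial-flowered constricted-pod: 159 × 3/16 = 29.8125
  terminal-flowered inflated-pod: 159 × 3/16 = 29.8125
  terminal-flowered constricted-pod: 159 × 1/16 = 9.9375
χ² = Σ (O − E)² / E
  axial-flowered inflated-pod: (67 − 89.4375)² / 89.4375 = 5.6290
  axial-flowered constricted-pod: (31 − 29.8125)² / 29.8125 = 0.0473
  terminal-flowered inflated-pod: (49 − 29.8125)² / 29.8125 = 12.3492
  terminal-flowered constricted-pod: (12 − 9.9375)² / 9.9375 = 0.4281
χ² = 5.6290 + 0.0473 + 12.3492 + 0.4281 = 18.4536 ≈ 18.454

18.454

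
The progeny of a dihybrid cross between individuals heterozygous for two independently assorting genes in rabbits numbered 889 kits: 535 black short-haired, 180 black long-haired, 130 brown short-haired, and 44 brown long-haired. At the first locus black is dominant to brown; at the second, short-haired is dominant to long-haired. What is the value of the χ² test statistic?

A dihybrid F₂ with independent assortment and complete dominance at both loci gives a 9:3:3:1 phenotypic ratio.
Total ratio parts = 16. Expected numbers out of 889:
  black short-haired: 889 × 9/16 = 500.0625
  black long-haired: 889 × 3/16 = 166.6875
  brown short-haired: 889 × 3/16 = 166.6875
  brown long-haired: 889 × 1/16 = 55.5625
χ² = Σ (O − E)² / E
  black short-haired: (535 − 500.0625)² / 500.0625 = 2.4410
  black long-haired: (180 − 166.6875)² / 166.6875 = 1.0632
  brown short-haired: (130 − 166.6875)² / 166.6875 = 8.0748
  brown long-haired: (44 − 55.5625)² / 55.5625 = 2.4061
χ² = 2.4410 + 1.0632 + 8.0748 + 2.4061 = 13.9851 ≈ 13.985

13.985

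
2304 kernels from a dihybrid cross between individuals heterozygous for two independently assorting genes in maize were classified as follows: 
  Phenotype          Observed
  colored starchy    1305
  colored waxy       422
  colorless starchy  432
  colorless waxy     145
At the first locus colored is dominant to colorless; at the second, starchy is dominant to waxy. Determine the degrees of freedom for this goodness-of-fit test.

A dihybrid F₂ with independent assortment and complete dominance at both loci gives a 9:3:3:1 phenotypic ratio.
A goodness-of-fit test with 4 phenotype classes has df = 4 − 1 = 3.

3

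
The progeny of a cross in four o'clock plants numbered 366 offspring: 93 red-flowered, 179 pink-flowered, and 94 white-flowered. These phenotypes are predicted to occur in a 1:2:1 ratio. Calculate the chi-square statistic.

0.180

The 1:2:1 ratio has 4 parts, so with N = 366 the expected counts are:
  red-flowered: 366 × 1/4 = 91.5
  pink-flowered: 366 × 2/4 = 183
  white-flowered: 366 × 1/4 = 91.5
χ² = Σ (O − E)² / E
  red-flowered: (93 − 91.5)² / 91.5 = 0.0246
  pink-flowered: (179 − 183)² / 183 = 0.0874
  white-flowered: (94 − 91.5)² / 91.5 = 0.0683
χ² = 0.0246 + 0.0874 + 0.0683 = 0.1803 ≈ 0.180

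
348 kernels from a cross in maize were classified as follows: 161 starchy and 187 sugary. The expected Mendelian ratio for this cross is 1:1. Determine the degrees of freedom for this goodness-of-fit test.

A goodness-of-fit test with 2 phenotype classes has df = 2 − 1 = 1.

1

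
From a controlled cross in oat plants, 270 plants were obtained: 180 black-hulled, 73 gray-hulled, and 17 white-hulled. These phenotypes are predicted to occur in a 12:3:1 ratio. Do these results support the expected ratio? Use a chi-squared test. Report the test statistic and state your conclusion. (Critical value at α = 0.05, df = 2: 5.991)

12.390; not consistent

The 12:3:1 ratio has 16 parts, so with N = 270 the expected counts are:
  black-hulled: 270 × 12/16 = 202.5
  gray-hulled: 270 × 3/16 = 50.625
  white-hulled: 270 × 1/16 = 16.875
χ² = Σ (O − E)² / E
  black-hulled: (180 − 202.5)² / 202.5 = 2.5000
  gray-hulled: (73 − 50.625)² / 50.625 = 9.8892
  white-hulled: (17 − 16.875)² / 16.875 = 0.0009
χ² = 2.5000 + 9.8892 + 0.0009 = 12.3901 ≈ 12.390
Degrees of freedom = 3 − 1 = 2; critical value at α = 0.05 is 5.991.
Since 12.390 > 5.991, we reject the null hypothesis — the data do not fit the 12:3:1 ratio.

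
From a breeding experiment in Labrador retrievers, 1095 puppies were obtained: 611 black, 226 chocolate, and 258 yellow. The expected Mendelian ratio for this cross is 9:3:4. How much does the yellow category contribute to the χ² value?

0.906

Under the 9:3:4 hypothesis (Σ ratio = 16, N = 1095):
  black: 1095 × 9/16 = 615.9375
  chocolate: 1095 × 3/16 = 205.3125
  yellow: 1095 × 4/16 = 273.75
Contribution of yellow: (258 − 273.75)² / 273.75 = 0.9062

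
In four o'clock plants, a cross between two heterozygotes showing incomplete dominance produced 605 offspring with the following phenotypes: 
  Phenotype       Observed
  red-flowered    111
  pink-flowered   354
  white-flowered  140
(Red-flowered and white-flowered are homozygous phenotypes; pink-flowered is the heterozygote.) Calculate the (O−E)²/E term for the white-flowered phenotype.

With incomplete dominance, a heterozygote × heterozygote cross gives a 1:2:1 phenotypic ratio.
Under the 1:2:1 hypothesis (Σ ratio = 4, N = 605):
  red-flowered: 605 × 1/4 = 151.25
  pink-flowered: 605 × 2/4 = 302.5
  white-flowered: 605 × 1/4 = 151.25
Contribution of white-flowered: (140 − 151.25)² / 151.25 = 0.8368

0.837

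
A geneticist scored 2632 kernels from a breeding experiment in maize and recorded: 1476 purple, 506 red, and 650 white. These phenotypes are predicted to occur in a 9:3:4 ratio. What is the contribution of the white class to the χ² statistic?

0.097

Under the 9:3:4 hypothesis (Σ ratio = 16, N = 2632):
  purple: 2632 × 9/16 = 1480.5
  red: 2632 × 3/16 = 493.5
  white: 2632 × 4/16 = 658
Contribution of white: (650 − 658)² / 658 = 0.0973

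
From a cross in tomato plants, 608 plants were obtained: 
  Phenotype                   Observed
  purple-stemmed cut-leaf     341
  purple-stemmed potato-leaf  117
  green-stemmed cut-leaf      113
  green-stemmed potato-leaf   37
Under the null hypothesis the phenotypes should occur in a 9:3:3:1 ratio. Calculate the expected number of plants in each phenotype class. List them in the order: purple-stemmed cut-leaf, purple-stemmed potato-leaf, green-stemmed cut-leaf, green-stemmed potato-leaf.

Expected counts for N = 608 under a 9:3:3:1 ratio (total parts = 16):
  purple-stemmed cut-leaf: 608 × 9/16 = 342
  purple-stemmed potato-leaf: 608 × 3/16 = 114
  green-stemmed cut-leaf: 608 × 3/16 = 114
  green-stemmed potato-leaf: 608 × 1/16 = 38

342, 114, 114, 38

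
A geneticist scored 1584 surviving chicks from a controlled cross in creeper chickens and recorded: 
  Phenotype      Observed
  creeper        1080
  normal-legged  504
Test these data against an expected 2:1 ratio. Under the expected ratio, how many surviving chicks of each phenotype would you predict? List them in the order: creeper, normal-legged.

1056, 528

Under the 2:1 hypothesis (Σ ratio = 3, N = 1584):
  creeper: 1584 × 2/3 = 1056
  normal-legged: 1584 × 1/3 = 528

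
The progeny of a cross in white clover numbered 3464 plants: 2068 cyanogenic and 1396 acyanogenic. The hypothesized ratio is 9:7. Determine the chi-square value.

16.752

Under the 9:7 hypothesis (Σ ratio = 16, N = 3464):
  cyanogenic: 3464 × 9/16 = 1948.5
  acyanogenic: 3464 × 7/16 = 1515.5
χ² = Σ (O − E)² / E
  cyanogenic: (2068 − 1948.5)² / 1948.5 = 7.3288
  acyanogenic: (1396 − 1515.5)² / 1515.5 = 9.4228
χ² = 7.3288 + 9.4228 = 16.7516 ≈ 16.752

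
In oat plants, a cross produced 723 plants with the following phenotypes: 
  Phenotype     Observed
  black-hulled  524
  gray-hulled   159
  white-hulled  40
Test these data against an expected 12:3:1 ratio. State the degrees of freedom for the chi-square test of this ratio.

2

A goodness-of-fit test with 3 phenotype classes has df = 3 − 1 = 2.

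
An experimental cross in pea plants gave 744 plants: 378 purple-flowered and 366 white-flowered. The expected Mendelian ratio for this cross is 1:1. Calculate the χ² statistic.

0.194

The 1:1 ratio has 2 parts, so with N = 744 the expected counts are:
  purple-flowered: 744 × 1/2 = 372
  white-flowered: 744 × 1/2 = 372
χ² = Σ (O − E)² / E
  purple-flowered: (378 − 372)² / 372 = 0.0968
  white-flowered: (366 − 372)² / 372 = 0.0968
χ² = 0.0968 + 0.0968 = 0.1936 ≈ 0.194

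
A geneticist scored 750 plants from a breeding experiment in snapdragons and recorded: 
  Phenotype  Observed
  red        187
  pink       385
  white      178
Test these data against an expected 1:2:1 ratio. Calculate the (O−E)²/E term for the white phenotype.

0.481

Expected counts for N = 750 under a 1:2:1 ratio (total parts = 4):
  red: 750 × 1/4 = 187.5
  pink: 750 × 2/4 = 375
  white: 750 × 1/4 = 187.5
Contribution of white: (178 − 187.5)² / 187.5 = 0.4813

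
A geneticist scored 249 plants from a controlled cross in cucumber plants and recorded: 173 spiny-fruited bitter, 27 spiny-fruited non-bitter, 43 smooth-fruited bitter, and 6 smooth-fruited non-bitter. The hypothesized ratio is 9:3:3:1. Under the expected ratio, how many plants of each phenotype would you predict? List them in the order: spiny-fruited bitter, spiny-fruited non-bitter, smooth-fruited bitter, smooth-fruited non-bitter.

Expected counts for N = 249 under a 9:3:3:1 ratio (total parts = 16):
  spiny-fruited bitter: 249 × 9/16 = 140.0625
  spiny-fruited non-bitter: 249 × 3/16 = 46.6875
  smooth-fruited bitter: 249 × 3/16 = 46.6875
  smooth-fruited non-bitter: 249 × 1/16 = 15.5625

140.0625, 46.6875, 46.6875, 15.5625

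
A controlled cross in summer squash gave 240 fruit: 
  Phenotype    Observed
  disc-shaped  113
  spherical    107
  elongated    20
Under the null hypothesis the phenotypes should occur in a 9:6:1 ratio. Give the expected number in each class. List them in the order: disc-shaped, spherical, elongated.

135, 90, 15

Total ratio parts = 16. Expected numbers out of 240:
  disc-shaped: 240 × 9/16 = 135
  spherical: 240 × 6/16 = 90
  elongated: 240 × 1/16 = 15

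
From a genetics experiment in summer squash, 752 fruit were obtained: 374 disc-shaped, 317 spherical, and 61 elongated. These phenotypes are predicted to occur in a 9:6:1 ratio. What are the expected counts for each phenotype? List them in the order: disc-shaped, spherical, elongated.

Under the 9:6:1 hypothesis (Σ ratio = 16, N = 752):
  disc-shaped: 752 × 9/16 = 423
  spherical: 752 × 6/16 = 282
  elongated: 752 × 1/16 = 47

423, 282, 47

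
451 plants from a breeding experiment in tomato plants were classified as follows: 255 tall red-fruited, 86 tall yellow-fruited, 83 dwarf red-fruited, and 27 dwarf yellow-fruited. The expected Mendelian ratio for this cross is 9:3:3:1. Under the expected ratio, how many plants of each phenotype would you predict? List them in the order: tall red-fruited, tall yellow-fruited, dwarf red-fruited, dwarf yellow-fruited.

Expected counts for N = 451 under a 9:3:3:1 ratio (total parts = 16):
  tall red-fruited: 451 × 9/16 = 253.6875
  tall yellow-fruited: 451 × 3/16 = 84.5625
  dwarf red-fruited: 451 × 3/16 = 84.5625
  dwarf yellow-fruited: 451 × 1/16 = 28.1875

253.6875, 84.5625, 84.5625, 28.1875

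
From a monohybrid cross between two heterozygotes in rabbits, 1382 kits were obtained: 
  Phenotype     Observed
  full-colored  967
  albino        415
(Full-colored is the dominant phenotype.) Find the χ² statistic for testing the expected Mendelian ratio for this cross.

18.641

For a monohybrid cross between heterozygotes with complete dominance, the expected phenotypic ratio is 3:1.
The 3:1 ratio has 4 parts, so with N = 1382 the expected counts are:
  full-colored: 1382 × 3/4 = 1036.5
  albino: 1382 × 1/4 = 345.5
χ² = Σ (O − E)² / E
  full-colored: (967 − 1036.5)² / 1036.5 = 4.6602
  albino: (415 − 345.5)² / 345.5 = 13.9805
χ² = 4.6602 + 13.9805 = 18.6407 ≈ 18.641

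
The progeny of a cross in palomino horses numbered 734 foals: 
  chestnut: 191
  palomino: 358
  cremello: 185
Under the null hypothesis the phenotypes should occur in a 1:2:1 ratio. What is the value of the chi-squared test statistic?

0.540

Total ratio parts = 4. Expected numbers out of 734:
  chestnut: 734 × 1/4 = 183.5
  palomino: 734 × 2/4 = 367
  cremello: 734 × 1/4 = 183.5
χ² = Σ (O − E)² / E
  chestnut: (191 − 183.5)² / 183.5 = 0.3065
  palomino: (358 − 367)² / 367 = 0.2207
  cremello: (185 − 183.5)² / 183.5 = 0.0123
χ² = 0.3065 + 0.2207 + 0.0123 = 0.5395 ≈ 0.540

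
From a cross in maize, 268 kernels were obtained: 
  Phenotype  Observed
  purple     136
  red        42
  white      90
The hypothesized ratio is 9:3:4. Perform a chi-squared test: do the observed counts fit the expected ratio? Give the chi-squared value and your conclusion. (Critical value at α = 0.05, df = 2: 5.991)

10.693; not consistent

The 9:3:4 ratio has 16 parts, so with N = 268 the expected counts are:
  purple: 268 × 9/16 = 150.75
  red: 268 × 3/16 = 50.25
  white: 268 × 4/16 = 67
χ² = Σ (O − E)² / E
  purple: (136 − 150.75)² / 150.75 = 1.4432
  red: (42 − 50.25)² / 50.25 = 1.3545
  white: (90 − 67)² / 67 = 7.8955
χ² = 1.4432 + 1.3545 + 7.8955 = 10.6932 ≈ 10.693
Degrees of freedom = 3 − 1 = 2; critical value at α = 0.05 is 5.991.
Since 10.693 > 5.991, we reject the null hypothesis — the data do not fit the 9:3:4 ratio.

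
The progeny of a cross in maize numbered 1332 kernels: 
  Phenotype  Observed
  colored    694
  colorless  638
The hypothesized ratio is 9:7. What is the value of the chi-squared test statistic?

Under the 9:7 hypothesis (Σ ratio = 16, N = 1332):
  colored: 1332 × 9/16 = 749.25
  colorless: 1332 × 7/16 = 582.75
χ² = Σ (O − E)² / E
  colored: (694 − 749.25)² / 749.25 = 4.0742
  colorless: (638 − 582.75)² / 582.75 = 5.2382
χ² = 4.0742 + 5.2382 = 9.3124 ≈ 9.312

9.312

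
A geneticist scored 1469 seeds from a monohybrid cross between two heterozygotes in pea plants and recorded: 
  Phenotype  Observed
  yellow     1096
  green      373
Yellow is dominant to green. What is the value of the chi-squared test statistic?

For a monohybrid cross between heterozygotes with complete dominance, the expected phenotypic ratio is 3:1.
Total ratio parts = 4. Expected numbers out of 1469:
  yellow: 1469 × 3/4 = 1101.75
  green: 1469 × 1/4 = 367.25
χ² = Σ (O − E)² / E
  yellow: (1096 − 1101.75)² / 1101.75 = 0.0300
  green: (373 − 367.25)² / 367.25 = 0.0900
χ² = 0.0300 + 0.0900 = 0.120

0.120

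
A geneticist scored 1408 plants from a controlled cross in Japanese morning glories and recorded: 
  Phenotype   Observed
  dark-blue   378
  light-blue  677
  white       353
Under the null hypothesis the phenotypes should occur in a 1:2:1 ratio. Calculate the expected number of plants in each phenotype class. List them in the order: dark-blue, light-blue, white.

The 1:2:1 ratio has 4 parts, so with N = 1408 the expected counts are:
  dark-blue: 1408 × 1/4 = 352
  light-blue: 1408 × 2/4 = 704
  white: 1408 × 1/4 = 352

352, 704, 352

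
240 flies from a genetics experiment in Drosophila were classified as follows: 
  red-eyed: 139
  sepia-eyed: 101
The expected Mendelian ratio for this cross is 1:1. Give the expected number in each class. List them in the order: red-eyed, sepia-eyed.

The 1:1 ratio has 2 parts, so with N = 240 the expected counts are:
  red-eyed: 240 × 1/2 = 120
  sepia-eyed: 240 × 1/2 = 120

120, 120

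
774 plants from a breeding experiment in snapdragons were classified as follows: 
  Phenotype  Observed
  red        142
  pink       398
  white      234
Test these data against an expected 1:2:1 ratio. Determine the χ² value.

Under the 1:2:1 hypothesis (Σ ratio = 4, N = 774):
  red: 774 × 1/4 = 193.5
  pink: 774 × 2/4 = 387
  white: 774 × 1/4 = 193.5
χ² = Σ (O − E)² / E
  red: (142 − 193.5)² / 193.5 = 13.7067
  pink: (398 − 387)² / 387 = 0.3127
  white: (234 − 193.5)² / 193.5 = 8.4767
χ² = 13.7067 + 0.3127 + 8.4767 = 22.4961 ≈ 22.496

22.496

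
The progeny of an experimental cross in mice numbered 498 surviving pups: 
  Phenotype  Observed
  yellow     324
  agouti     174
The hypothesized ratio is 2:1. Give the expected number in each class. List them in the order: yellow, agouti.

332, 166

Expected counts for N = 498 under a 2:1 ratio (total parts = 3):
  yellow: 498 × 2/3 = 332
  agouti: 498 × 1/3 = 166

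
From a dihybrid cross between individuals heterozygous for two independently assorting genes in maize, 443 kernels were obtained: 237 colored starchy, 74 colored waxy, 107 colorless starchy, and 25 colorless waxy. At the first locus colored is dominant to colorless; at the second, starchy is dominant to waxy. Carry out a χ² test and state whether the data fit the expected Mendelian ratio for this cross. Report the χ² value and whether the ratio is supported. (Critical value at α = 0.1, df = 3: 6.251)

8.744; not consistent

A dihybrid F₂ with independent assortment and complete dominance at both loci gives a 9:3:3:1 phenotypic ratio.
Total ratio parts = 16. Expected numbers out of 443:
  colored starchy: 443 × 9/16 = 249.1875
  colored waxy: 443 × 3/16 = 83.0625
  colorless starchy: 443 × 3/16 = 83.0625
  colorless waxy: 443 × 1/16 = 27.6875
χ² = Σ (O − E)² / E
  colored starchy: (237 − 249.1875)² / 249.1875 = 0.5961
  colored waxy: (74 − 83.0625)² / 83.0625 = 0.9888
  colorless starchy: (107 − 83.0625)² / 83.0625 = 6.8985
  colorless waxy: (25 − 27.6875)² / 27.6875 = 0.2609
χ² = 0.5961 + 0.9888 + 6.8985 + 0.2609 = 8.7443 ≈ 8.744
Degrees of freedom = 4 − 1 = 3; critical value at α = 0.1 is 6.251.
Since 8.744 > 6.251, we reject the null hypothesis — the data do not fit the 9:3:3:1 ratio.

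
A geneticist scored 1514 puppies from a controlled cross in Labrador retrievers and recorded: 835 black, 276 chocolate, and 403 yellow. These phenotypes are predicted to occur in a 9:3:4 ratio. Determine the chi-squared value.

The 9:3:4 ratio has 16 parts, so with N = 1514 the expected counts are:
  black: 1514 × 9/16 = 851.625
  chocolate: 1514 × 3/16 = 283.875
  yellow: 1514 × 4/16 = 378.5
χ² = Σ (O − E)² / E
  black: (835 − 851.625)² / 851.625 = 0.3245
  chocolate: (276 − 283.875)² / 283.875 = 0.2185
  yellow: (403 − 378.5)² / 378.5 = 1.5859
χ² = 0.3245 + 0.2185 + 1.5859 = 2.1289 ≈ 2.129

2.129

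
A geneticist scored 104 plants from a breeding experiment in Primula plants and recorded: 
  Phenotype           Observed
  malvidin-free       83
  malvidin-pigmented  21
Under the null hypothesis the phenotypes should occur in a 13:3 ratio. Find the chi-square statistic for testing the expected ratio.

Total ratio parts = 16. Expected numbers out of 104:
  malvidin-free: 104 × 13/16 = 84.5
  malvidin-pigmented: 104 × 3/16 = 19.5
χ² = Σ (O − E)² / E
  malvidin-free: (83 − 84.5)² / 84.5 = 0.0266
  malvidin-pigmented: (21 − 19.5)² / 19.5 = 0.1154
χ² = 0.0266 + 0.1154 = 0.142

0.142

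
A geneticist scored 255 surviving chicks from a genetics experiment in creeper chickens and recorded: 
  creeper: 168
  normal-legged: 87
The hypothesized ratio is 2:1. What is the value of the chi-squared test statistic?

Expected counts for N = 255 under a 2:1 ratio (total parts = 3):
  creeper: 255 × 2/3 = 170
  normal-legged: 255 × 1/3 = 85
χ² = Σ (O − E)² / E
  creeper: (168 − 170)² / 170 = 0.0235
  normal-legged: (87 − 85)² / 85 = 0.0471
χ² = 0.0235 + 0.0471 = 0.0706 ≈ 0.071

0.071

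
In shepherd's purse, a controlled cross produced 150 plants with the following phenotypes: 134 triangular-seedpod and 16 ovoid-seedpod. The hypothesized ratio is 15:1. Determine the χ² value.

4.994

Total ratio parts = 16. Expected numbers out of 150:
  triangular-seedpod: 150 × 15/16 = 140.625
  ovoid-seedpod: 150 × 1/16 = 9.375
χ² = Σ (O − E)² / E
  triangular-seedpod: (134 − 140.625)² / 140.625 = 0.3121
  ovoid-seedpod: (16 − 9.375)² / 9.375 = 4.6817
χ² = 0.3121 + 4.6817 = 4.9938 ≈ 4.994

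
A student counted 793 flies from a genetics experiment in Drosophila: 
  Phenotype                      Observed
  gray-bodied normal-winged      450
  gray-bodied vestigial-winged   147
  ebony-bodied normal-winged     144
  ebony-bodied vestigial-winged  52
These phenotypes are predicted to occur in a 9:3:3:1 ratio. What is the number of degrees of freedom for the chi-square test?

3

A goodness-of-fit test with 4 phenotype classes has df = 4 − 1 = 3.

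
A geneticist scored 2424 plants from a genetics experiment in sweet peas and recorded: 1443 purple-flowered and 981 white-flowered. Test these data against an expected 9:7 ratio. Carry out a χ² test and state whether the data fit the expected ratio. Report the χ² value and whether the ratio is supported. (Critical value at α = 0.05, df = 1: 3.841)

10.595; not consistent

Under the 9:7 hypothesis (Σ ratio = 16, N = 2424):
  purple-flowered: 2424 × 9/16 = 1363.5
  white-flowered: 2424 × 7/16 = 1060.5
χ² = Σ (O − E)² / E
  purple-flowered: (1443 − 1363.5)² / 1363.5 = 4.6353
  white-flowered: (981 − 1060.5)² / 1060.5 = 5.9597
χ² = 4.6353 + 5.9597 = 10.595
Degrees of freedom = 2 − 1 = 1; critical value at α = 0.05 is 3.841.
Since 10.595 > 3.841, we reject the null hypothesis — the data do not fit the 9:7 ratio.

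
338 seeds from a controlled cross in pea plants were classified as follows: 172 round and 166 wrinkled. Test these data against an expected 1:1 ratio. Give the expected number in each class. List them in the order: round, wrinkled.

169, 169

Expected counts for N = 338 under a 1:1 ratio (total parts = 2):
  round: 338 × 1/2 = 169
  wrinkled: 338 × 1/2 = 169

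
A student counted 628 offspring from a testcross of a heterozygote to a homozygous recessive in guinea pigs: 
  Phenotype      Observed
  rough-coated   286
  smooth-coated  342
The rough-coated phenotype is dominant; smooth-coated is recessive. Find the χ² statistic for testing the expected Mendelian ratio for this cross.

4.994

A testcross of a heterozygote (Aa × aa) gives a 1:1 phenotypic ratio.
Under the 1:1 hypothesis (Σ ratio = 2, N = 628):
  rough-coated: 628 × 1/2 = 314
  smooth-coated: 628 × 1/2 = 314
χ² = Σ (O − E)² / E
  rough-coated: (286 − 314)² / 314 = 2.4968
  smooth-coated: (342 − 314)² / 314 = 2.4968
χ² = 2.4968 + 2.4968 = 4.9936 ≈ 4.994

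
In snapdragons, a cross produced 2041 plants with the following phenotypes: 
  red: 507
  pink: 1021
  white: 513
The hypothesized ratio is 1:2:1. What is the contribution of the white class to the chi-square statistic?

The 1:2:1 ratio has 4 parts, so with N = 2041 the expected counts are:
  red: 2041 × 1/4 = 510.25
  pink: 2041 × 2/4 = 1020.5
  white: 2041 × 1/4 = 510.25
Contribution of white: (513 − 510.25)² / 510.25 = 0.0148

0.015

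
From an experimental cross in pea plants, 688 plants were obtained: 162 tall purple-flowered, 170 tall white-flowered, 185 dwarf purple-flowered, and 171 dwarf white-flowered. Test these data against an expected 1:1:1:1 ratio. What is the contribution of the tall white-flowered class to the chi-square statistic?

0.023

Total ratio parts = 4. Expected numbers out of 688:
  tall purple-flowered: 688 × 1/4 = 172
  tall white-flowered: 688 × 1/4 = 172
  dwarf purple-flowered: 688 × 1/4 = 172
  dwarf white-flowered: 688 × 1/4 = 172
Contribution of tall white-flowered: (170 − 172)² / 172 = 0.0233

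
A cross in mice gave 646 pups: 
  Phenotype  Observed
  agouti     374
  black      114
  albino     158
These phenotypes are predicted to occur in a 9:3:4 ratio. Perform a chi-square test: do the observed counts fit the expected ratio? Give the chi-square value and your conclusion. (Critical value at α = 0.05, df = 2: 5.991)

0.806; consistent

Expected counts for N = 646 under a 9:3:4 ratio (total parts = 16):
  agouti: 646 × 9/16 = 363.375
  black: 646 × 3/16 = 121.125
  albino: 646 × 4/16 = 161.5
χ² = Σ (O − E)² / E
  agouti: (374 − 363.375)² / 363.375 = 0.3107
  black: (114 − 121.125)² / 121.125 = 0.4191
  albino: (158 − 161.5)² / 161.5 = 0.0759
χ² = 0.3107 + 0.4191 + 0.0759 = 0.8057 ≈ 0.806
Degrees of freedom = 3 − 1 = 2; critical value at α = 0.05 is 5.991.
Since 0.806 < 5.991, we fail to reject the null hypothesis — the data are consistent with the 9:3:4 ratio.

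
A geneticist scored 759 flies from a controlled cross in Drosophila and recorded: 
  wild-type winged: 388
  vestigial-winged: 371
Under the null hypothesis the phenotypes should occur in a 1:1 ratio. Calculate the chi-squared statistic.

The 1:1 ratio has 2 parts, so with N = 759 the expected counts are:
  wild-type winged: 759 × 1/2 = 379.5
  vestigial-winged: 759 × 1/2 = 379.5
χ² = Σ (O − E)² / E
  wild-type winged: (388 − 379.5)² / 379.5 = 0.1904
  vestigial-winged: (371 − 379.5)² / 379.5 = 0.1904
χ² = 0.1904 + 0.1904 = 0.3808 ≈ 0.381

0.381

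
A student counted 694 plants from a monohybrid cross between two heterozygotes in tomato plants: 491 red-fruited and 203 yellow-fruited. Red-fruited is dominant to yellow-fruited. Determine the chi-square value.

6.688

For a monohybrid cross between heterozygotes with complete dominance, the expected phenotypic ratio is 3:1.
The 3:1 ratio has 4 parts, so with N = 694 the expected counts are:
  red-fruited: 694 × 3/4 = 520.5
  yellow-fruited: 694 × 1/4 = 173.5
χ² = Σ (O − E)² / E
  red-fruited: (491 − 520.5)² / 520.5 = 1.6720
  yellow-fruited: (203 − 173.5)² / 173.5 = 5.0159
χ² = 1.6720 + 5.0159 = 6.6879 ≈ 6.688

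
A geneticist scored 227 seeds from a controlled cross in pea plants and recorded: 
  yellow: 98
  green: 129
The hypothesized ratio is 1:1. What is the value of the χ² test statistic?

Expected counts for N = 227 under a 1:1 ratio (total parts = 2):
  yellow: 227 × 1/2 = 113.5
  green: 227 × 1/2 = 113.5
χ² = Σ (O − E)² / E
  yellow: (98 − 113.5)² / 113.5 = 2.1167
  green: (129 − 113.5)² / 113.5 = 2.1167
χ² = 2.1167 + 2.1167 = 4.2334 ≈ 4.233

4.233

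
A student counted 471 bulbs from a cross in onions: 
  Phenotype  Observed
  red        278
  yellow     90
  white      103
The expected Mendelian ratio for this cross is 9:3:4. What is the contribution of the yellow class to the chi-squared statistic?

The 9:3:4 ratio has 16 parts, so with N = 471 the expected counts are:
  red: 471 × 9/16 = 264.9375
  yellow: 471 × 3/16 = 88.3125
  white: 471 × 4/16 = 117.75
Contribution of yellow: (90 − 88.3125)² / 88.3125 = 0.0322

0.032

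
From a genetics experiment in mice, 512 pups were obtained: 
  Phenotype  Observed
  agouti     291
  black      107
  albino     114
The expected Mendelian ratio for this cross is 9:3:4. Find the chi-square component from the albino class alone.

1.531

Total ratio parts = 16. Expected numbers out of 512:
  agouti: 512 × 9/16 = 288
  black: 512 × 3/16 = 96
  albino: 512 × 4/16 = 128
Contribution of albino: (114 − 128)² / 128 = 1.5312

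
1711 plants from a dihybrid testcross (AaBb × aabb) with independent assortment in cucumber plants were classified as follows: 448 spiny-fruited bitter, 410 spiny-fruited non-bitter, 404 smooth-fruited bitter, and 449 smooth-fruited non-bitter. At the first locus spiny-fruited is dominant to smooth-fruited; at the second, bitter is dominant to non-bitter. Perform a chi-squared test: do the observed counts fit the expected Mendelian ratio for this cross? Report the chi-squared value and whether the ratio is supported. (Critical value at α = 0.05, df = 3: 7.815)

4.070; consistent

A dihybrid testcross with independent assortment gives a 1:1:1:1 ratio.
Under the 1:1:1:1 hypothesis (Σ ratio = 4, N = 1711):
  spiny-fruited bitter: 1711 × 1/4 = 427.75
  spiny-fruited non-bitter: 1711 × 1/4 = 427.75
  smooth-fruited bitter: 1711 × 1/4 = 427.75
  smooth-fruited non-bitter: 1711 × 1/4 = 427.75
χ² = Σ (O − E)² / E
  spiny-fruited bitter: (448 − 427.75)² / 427.75 = 0.9586
  spiny-fruited non-bitter: (410 − 427.75)² / 427.75 = 0.7366
  smooth-fruited bitter: (404 − 427.75)² / 427.75 = 1.3187
  smooth-fruited non-bitter: (449 − 427.75)² / 427.75 = 1.0557
χ² = 0.9586 + 0.7366 + 1.3187 + 1.0557 = 4.0696 ≈ 4.070
Degrees of freedom = 4 − 1 = 3; critical value at α = 0.05 is 7.815.
Since 4.070 < 7.815, we fail to reject the null hypothesis — the data are consistent with the 1:1:1:1 ratio.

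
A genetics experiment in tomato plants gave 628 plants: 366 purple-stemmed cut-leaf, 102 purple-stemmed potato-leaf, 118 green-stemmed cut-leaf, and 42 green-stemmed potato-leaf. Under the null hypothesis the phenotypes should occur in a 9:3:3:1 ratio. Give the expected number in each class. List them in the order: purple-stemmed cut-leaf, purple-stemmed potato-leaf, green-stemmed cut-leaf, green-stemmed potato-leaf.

Under the 9:3:3:1 hypothesis (Σ ratio = 16, N = 628):
  purple-stemmed cut-leaf: 628 × 9/16 = 353.25
  purple-stemmed potato-leaf: 628 × 3/16 = 117.75
  green-stemmed cut-leaf: 628 × 3/16 = 117.75
  green-stemmed potato-leaf: 628 × 1/16 = 39.25

353.25, 117.75, 117.75, 39.25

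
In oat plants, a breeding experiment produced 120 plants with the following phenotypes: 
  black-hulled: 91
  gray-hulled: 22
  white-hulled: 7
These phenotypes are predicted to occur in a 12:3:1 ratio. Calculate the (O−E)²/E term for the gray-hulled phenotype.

0.011

Expected counts for N = 120 under a 12:3:1 ratio (total parts = 16):
  black-hulled: 120 × 12/16 = 90
  gray-hulled: 120 × 3/16 = 22.5
  white-hulled: 120 × 1/16 = 7.5
Contribution of gray-hulled: (22 − 22.5)² / 22.5 = 0.0111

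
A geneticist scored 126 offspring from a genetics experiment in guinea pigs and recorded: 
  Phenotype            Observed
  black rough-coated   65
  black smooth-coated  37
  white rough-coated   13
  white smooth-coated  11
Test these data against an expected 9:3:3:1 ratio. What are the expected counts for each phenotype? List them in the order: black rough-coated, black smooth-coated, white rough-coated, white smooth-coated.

70.875, 23.625, 23.625, 7.875

Under the 9:3:3:1 hypothesis (Σ ratio = 16, N = 126):
  black rough-coated: 126 × 9/16 = 70.875
  black smooth-coated: 126 × 3/16 = 23.625
  white rough-coated: 126 × 3/16 = 23.625
  white smooth-coated: 126 × 1/16 = 7.875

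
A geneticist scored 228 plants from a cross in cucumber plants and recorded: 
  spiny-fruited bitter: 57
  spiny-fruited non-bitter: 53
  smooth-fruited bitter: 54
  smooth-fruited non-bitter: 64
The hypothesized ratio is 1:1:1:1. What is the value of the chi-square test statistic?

1.298

The 1:1:1:1 ratio has 4 parts, so with N = 228 the expected counts are:
  spiny-fruited bitter: 228 × 1/4 = 57
  spiny-fruited non-bitter: 228 × 1/4 = 57
  smooth-fruited bitter: 228 × 1/4 = 57
  smooth-fruited non-bitter: 228 × 1/4 = 57
χ² = Σ (O − E)² / E
  spiny-fruited bitter: (57 − 57)² / 57 = 0.0000
  spiny-fruited non-bitter: (53 − 57)² / 57 = 0.2807
  smooth-fruited bitter: (54 − 57)² / 57 = 0.1579
  smooth-fruited non-bitter: (64 − 57)² / 57 = 0.8596
χ² = 0.0000 + 0.2807 + 0.1579 + 0.8596 = 1.2982 ≈ 1.298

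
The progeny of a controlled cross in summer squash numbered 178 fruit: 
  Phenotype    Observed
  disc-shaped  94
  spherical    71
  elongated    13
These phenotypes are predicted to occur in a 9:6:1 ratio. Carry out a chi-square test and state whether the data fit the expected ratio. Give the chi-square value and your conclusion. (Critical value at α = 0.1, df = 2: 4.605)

The 9:6:1 ratio has 16 parts, so with N = 178 the expected counts are:
  disc-shaped: 178 × 9/16 = 100.125
  spherical: 178 × 6/16 = 66.75
  elongated: 178 × 1/16 = 11.125
χ² = Σ (O − E)² / E
  disc-shaped: (94 − 100.125)² / 100.125 = 0.3747
  spherical: (71 − 66.75)² / 66.75 = 0.2706
  elongated: (13 − 11.125)² / 11.125 = 0.3160
χ² = 0.3747 + 0.2706 + 0.3160 = 0.9613 ≈ 0.961
Degrees of freedom = 3 − 1 = 2; critical value at α = 0.1 is 4.605.
Since 0.961 < 4.605, we fail to reject the null hypothesis — the data are consistent with the 9:6:1 ratio.

0.961; consistent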